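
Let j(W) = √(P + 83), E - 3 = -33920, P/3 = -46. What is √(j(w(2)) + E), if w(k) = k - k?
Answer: √(-33917 + I*√55) ≈ 0.02 + 184.17*I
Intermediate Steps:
P = -138 (P = 3*(-46) = -138)
E = -33917 (E = 3 - 33920 = -33917)
w(k) = 0
j(W) = I*√55 (j(W) = √(-138 + 83) = √(-55) = I*√55)
√(j(w(2)) + E) = √(I*√55 - 33917) = √(-33917 + I*√55)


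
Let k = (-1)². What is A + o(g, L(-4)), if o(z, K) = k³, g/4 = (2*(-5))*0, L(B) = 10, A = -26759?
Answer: -26758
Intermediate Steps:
k = 1
g = 0 (g = 4*((2*(-5))*0) = 4*(-10*0) = 4*0 = 0)
o(z, K) = 1 (o(z, K) = 1³ = 1)
A + o(g, L(-4)) = -26759 + 1 = -26758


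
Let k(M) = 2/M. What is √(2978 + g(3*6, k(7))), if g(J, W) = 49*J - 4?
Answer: 4*√241 ≈ 62.097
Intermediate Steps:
g(J, W) = -4 + 49*J
√(2978 + g(3*6, k(7))) = √(2978 + (-4 + 49*(3*6))) = √(2978 + (-4 + 49*18)) = √(2978 + (-4 + 882)) = √(2978 + 878) = √3856 = 4*√241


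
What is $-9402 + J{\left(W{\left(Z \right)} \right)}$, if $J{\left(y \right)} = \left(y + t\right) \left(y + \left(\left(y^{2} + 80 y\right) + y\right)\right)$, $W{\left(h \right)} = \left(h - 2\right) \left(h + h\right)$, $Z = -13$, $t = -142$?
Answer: $45642438$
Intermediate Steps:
$W{\left(h \right)} = 2 h \left(-2 + h\right)$ ($W{\left(h \right)} = \left(-2 + h\right) 2 h = 2 h \left(-2 + h\right)$)
$J{\left(y \right)} = \left(-142 + y\right) \left(y^{2} + 82 y\right)$ ($J{\left(y \right)} = \left(y - 142\right) \left(y + \left(\left(y^{2} + 80 y\right) + y\right)\right) = \left(-142 + y\right) \left(y + \left(y^{2} + 81 y\right)\right) = \left(-142 + y\right) \left(y^{2} + 82 y\right)$)
$-9402 + J{\left(W{\left(Z \right)} \right)} = -9402 + 2 \left(-13\right) \left(-2 - 13\right) \left(-11644 + \left(2 \left(-13\right) \left(-2 - 13\right)\right)^{2} - 60 \cdot 2 \left(-13\right) \left(-2 - 13\right)\right) = -9402 + 2 \left(-13\right) \left(-15\right) \left(-11644 + \left(2 \left(-13\right) \left(-15\right)\right)^{2} - 60 \cdot 2 \left(-13\right) \left(-15\right)\right) = -9402 + 390 \left(-11644 + 390^{2} - 23400\right) = -9402 + 390 \left(-11644 + 152100 - 23400\right) = -9402 + 390 \cdot 117056 = -9402 + 45651840 = 45642438$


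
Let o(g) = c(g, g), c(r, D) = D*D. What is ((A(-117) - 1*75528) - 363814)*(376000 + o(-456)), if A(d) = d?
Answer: -256615930624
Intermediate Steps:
c(r, D) = D²
o(g) = g²
((A(-117) - 1*75528) - 363814)*(376000 + o(-456)) = ((-117 - 1*75528) - 363814)*(376000 + (-456)²) = ((-117 - 75528) - 363814)*(376000 + 207936) = (-75645 - 363814)*583936 = -439459*583936 = -256615930624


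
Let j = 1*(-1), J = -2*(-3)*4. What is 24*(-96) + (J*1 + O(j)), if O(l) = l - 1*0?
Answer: -2281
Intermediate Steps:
J = 24 (J = 6*4 = 24)
j = -1
O(l) = l (O(l) = l + 0 = l)
24*(-96) + (J*1 + O(j)) = 24*(-96) + (24*1 - 1) = -2304 + (24 - 1) = -2304 + 23 = -2281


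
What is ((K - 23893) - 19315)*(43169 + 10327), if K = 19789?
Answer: -1252822824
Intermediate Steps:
((K - 23893) - 19315)*(43169 + 10327) = ((19789 - 23893) - 19315)*(43169 + 10327) = (-4104 - 19315)*53496 = -23419*53496 = -1252822824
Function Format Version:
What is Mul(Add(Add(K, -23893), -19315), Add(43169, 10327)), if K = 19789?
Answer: -1252822824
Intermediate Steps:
Mul(Add(Add(K, -23893), -19315), Add(43169, 10327)) = Mul(Add(Add(19789, -23893), -19315), Add(43169, 10327)) = Mul(Add(-4104, -19315), 53496) = Mul(-23419, 53496) = -1252822824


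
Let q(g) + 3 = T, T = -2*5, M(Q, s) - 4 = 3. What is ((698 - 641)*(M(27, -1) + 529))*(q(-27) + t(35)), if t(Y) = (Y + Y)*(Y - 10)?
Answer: 53068824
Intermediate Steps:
M(Q, s) = 7 (M(Q, s) = 4 + 3 = 7)
t(Y) = 2*Y*(-10 + Y) (t(Y) = (2*Y)*(-10 + Y) = 2*Y*(-10 + Y))
T = -10
q(g) = -13 (q(g) = -3 - 10 = -13)
((698 - 641)*(M(27, -1) + 529))*(q(-27) + t(35)) = ((698 - 641)*(7 + 529))*(-13 + 2*35*(-10 + 35)) = (57*536)*(-13 + 2*35*25) = 30552*(-13 + 1750) = 30552*1737 = 53068824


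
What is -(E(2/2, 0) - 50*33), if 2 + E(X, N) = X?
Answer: 1651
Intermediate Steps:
E(X, N) = -2 + X
-(E(2/2, 0) - 50*33) = -((-2 + 2/2) - 50*33) = -((-2 + 2*(1/2)) - 1650) = -((-2 + 1) - 1650) = -(-1 - 1650) = -1*(-1651) = 1651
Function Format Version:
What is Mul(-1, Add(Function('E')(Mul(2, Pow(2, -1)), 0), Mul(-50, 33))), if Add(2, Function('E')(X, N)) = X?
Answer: 1651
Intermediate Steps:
Function('E')(X, N) = Add(-2, X)
Mul(-1, Add(Function('E')(Mul(2, Pow(2, -1)), 0), Mul(-50, 33))) = Mul(-1, Add(Add(-2, Mul(2, Pow(2, -1))), Mul(-50, 33))) = Mul(-1, Add(Add(-2, Mul(2, Rational(1, 2))), -1650)) = Mul(-1, Add(Add(-2, 1), -1650)) = Mul(-1, Add(-1, -1650)) = Mul(-1, -1651) = 1651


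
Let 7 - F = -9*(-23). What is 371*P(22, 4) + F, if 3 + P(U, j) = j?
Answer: 171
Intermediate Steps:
P(U, j) = -3 + j
F = -200 (F = 7 - (-9)*(-23) = 7 - 1*207 = 7 - 207 = -200)
371*P(22, 4) + F = 371*(-3 + 4) - 200 = 371*1 - 200 = 371 - 200 = 171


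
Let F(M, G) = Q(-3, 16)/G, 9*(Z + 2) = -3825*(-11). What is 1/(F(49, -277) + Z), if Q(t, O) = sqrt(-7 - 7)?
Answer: 358554617/1675525725255 + 277*I*sqrt(14)/1675525725255 ≈ 0.000214 + 6.1858e-10*I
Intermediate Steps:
Z = 4673 (Z = -2 + (-3825*(-11))/9 = -2 + (1/9)*42075 = -2 + 4675 = 4673)
Q(t, O) = I*sqrt(14) (Q(t, O) = sqrt(-14) = I*sqrt(14))
F(M, G) = I*sqrt(14)/G (F(M, G) = (I*sqrt(14))/G = I*sqrt(14)/G)
1/(F(49, -277) + Z) = 1/(I*sqrt(14)/(-277) + 4673) = 1/(I*sqrt(14)*(-1/277) + 4673) = 1/(-I*sqrt(14)/277 + 4673) = 1/(4673 - I*sqrt(14)/277)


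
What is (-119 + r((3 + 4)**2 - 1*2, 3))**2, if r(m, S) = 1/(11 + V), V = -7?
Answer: 225625/16 ≈ 14102.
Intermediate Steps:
r(m, S) = 1/4 (r(m, S) = 1/(11 - 7) = 1/4)
(-119 + r((3 + 4)**2 - 1*2, 3))**2 = (-119 + 1/4)**2 = (-475/4)**2 = 225625/16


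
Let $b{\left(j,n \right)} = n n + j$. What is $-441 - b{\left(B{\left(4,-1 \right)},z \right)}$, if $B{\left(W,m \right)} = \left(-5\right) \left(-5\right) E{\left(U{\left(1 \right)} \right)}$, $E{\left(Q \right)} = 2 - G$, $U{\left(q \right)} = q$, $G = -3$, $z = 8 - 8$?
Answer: $-566$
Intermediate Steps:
$z = 0$ ($z = 8 - 8 = 0$)
$E{\left(Q \right)} = 5$ ($E{\left(Q \right)} = 2 - -3 = 2 + 3 = 5$)
$B{\left(W,m \right)} = 125$ ($B{\left(W,m \right)} = \left(-5\right) \left(-5\right) 5 = 25 \cdot 5 = 125$)
$b{\left(j,n \right)} = j + n^{2}$ ($b{\left(j,n \right)} = n^{2} + j = j + n^{2}$)
$-441 - b{\left(B{\left(4,-1 \right)},z \right)} = -441 - \left(125 + 0^{2}\right) = -441 - \left(125 + 0\right) = -441 - 125 = -566$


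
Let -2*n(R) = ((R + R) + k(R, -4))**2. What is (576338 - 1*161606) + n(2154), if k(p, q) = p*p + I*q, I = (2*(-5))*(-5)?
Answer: -10782550256756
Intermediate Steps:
I = 50 (I = -10*(-5) = 50)
k(p, q) = p**2 + 50*q (k(p, q) = p*p + 50*q = p**2 + 50*q)
n(R) = -(-200 + R**2 + 2*R)**2/2 (n(R) = -((R + R) + (R**2 + 50*(-4)))**2/2 = -(2*R + (R**2 - 200))**2/2 = -(2*R + (-200 + R**2))**2/2 = -(-200 + R**2 + 2*R)**2/2)
(576338 - 1*161606) + n(2154) = (576338 - 1*161606) - (-200 + 2154**2 + 2*2154)**2/2 = (576338 - 161606) - (-200 + 4639716 + 4308)**2/2 = 414732 - 1/2*4643824**2 = 414732 - 1/2*21565101342976 = 414732 - 10782550671488 = -10782550256756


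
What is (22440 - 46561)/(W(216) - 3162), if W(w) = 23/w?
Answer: 5210136/682969 ≈ 7.6287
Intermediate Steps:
(22440 - 46561)/(W(216) - 3162) = (22440 - 46561)/(23/216 - 3162) = -24121/(23*(1/216) - 3162) = -24121/(23/216 - 3162) = -24121/(-682969/216) = -24121*(-216/682969) = 5210136/682969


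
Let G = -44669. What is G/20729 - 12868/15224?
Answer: -12457653/4152346 ≈ -3.0001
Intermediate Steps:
G/20729 - 12868/15224 = -44669/20729 - 12868/15224 = -44669*1/20729 - 12868*1/15224 = -2351/1091 - 3217/3806 = -12457653/4152346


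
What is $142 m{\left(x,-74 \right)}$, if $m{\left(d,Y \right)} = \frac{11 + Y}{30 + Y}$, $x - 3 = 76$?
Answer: $\frac{4473}{22} \approx 203.32$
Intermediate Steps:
$x = 79$ ($x = 3 + 76 = 79$)
$m{\left(d,Y \right)} = \frac{11 + Y}{30 + Y}$
$142 m{\left(x,-74 \right)} = 142 \frac{11 - 74}{30 - 74} = 142 \frac{1}{-44} \left(-63\right) = 142 \left(\left(- \frac{1}{44}\right) \left(-63\right)\right) = 142 \cdot \frac{63}{44} = \frac{4473}{22}$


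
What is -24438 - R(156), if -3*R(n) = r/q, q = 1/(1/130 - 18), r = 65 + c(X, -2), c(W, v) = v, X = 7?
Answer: -3226059/130 ≈ -24816.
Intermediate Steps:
r = 63 (r = 65 - 2 = 63)
q = -130/2339 (q = 1/(1/130 - 18) = 1/(-2339/130) = -130/2339 ≈ -0.055579)
R(n) = 49119/130 (R(n) = -21/(-130/2339) = -21*(-2339)/130 = -1/3*(-147357/130) = 49119/130)
-24438 - R(156) = -24438 - 1*49119/130 = -24438 - 49119/130 = -3226059/130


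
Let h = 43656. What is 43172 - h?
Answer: -484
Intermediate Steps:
43172 - h = 43172 - 1*43656 = 43172 - 43656 = -484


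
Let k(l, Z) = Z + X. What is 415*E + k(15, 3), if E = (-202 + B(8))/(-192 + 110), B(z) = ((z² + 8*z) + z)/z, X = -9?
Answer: 76283/82 ≈ 930.28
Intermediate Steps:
B(z) = (z² + 9*z)/z
k(l, Z) = -9 + Z (k(l, Z) = Z - 9 = -9 + Z)
E = 185/82 (E = (-202 + (9 + 8))/(-192 + 110) = (-202 + 17)/(-82) = -185*(-1/82) = 185/82 ≈ 2.2561)
415*E + k(15, 3) = 415*(185/82) + (-9 + 3) = 76775/82 - 6 = 76283/82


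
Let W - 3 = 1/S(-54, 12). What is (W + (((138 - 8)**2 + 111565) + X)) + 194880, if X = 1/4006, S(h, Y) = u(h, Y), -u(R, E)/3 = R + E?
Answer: 40802961805/126189 ≈ 3.2335e+5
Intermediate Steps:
u(R, E) = -3*E - 3*R (u(R, E) = -3*(R + E) = -3*(E + R) = -3*E - 3*R)
S(h, Y) = -3*Y - 3*h
X = 1/4006 ≈ 0.00024963
W = 379/126 (W = 3 + 1/(-3*12 - 3*(-54)) = 3 + 1/(-36 + 162) = 3 + 1/126 = 379/126 ≈ 3.0079)
(W + (((138 - 8)**2 + 111565) + X)) + 194880 = (379/126 + (((138 - 8)**2 + 111565) + 1/4006)) + 194880 = (379/126 + ((130**2 + 111565) + 1/4006)) + 194880 = (379/126 + ((16900 + 111565) + 1/4006)) + 194880 = (379/126 + (128465 + 1/4006)) + 194880 = (379/126 + 514630791/4006) + 194880 = 16211249485/126189 + 194880 = 40802961805/126189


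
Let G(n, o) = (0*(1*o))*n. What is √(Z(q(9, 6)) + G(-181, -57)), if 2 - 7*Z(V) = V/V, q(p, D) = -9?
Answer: √7/7 ≈ 0.37796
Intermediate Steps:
G(n, o) = 0 (G(n, o) = (0*o)*n = 0*n = 0)
Z(V) = ⅐ (Z(V) = 2/7 - V/(7*V) = 2/7 - ⅐*1 = 2/7 - ⅐ = ⅐)
√(Z(q(9, 6)) + G(-181, -57)) = √(⅐ + 0) = √(⅐) = √7/7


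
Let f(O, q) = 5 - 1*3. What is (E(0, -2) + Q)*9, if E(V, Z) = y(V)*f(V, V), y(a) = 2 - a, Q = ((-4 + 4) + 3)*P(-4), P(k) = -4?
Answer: -72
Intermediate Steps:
Q = -12 (Q = ((-4 + 4) + 3)*(-4) = (0 + 3)*(-4) = 3*(-4) = -12)
f(O, q) = 2 (f(O, q) = 5 - 3 = 2)
E(V, Z) = 4 - 2*V (E(V, Z) = (2 - V)*2 = 4 - 2*V)
(E(0, -2) + Q)*9 = ((4 - 2*0) - 12)*9 = ((4 + 0) - 12)*9 = (4 - 12)*9 = -8*9 = -72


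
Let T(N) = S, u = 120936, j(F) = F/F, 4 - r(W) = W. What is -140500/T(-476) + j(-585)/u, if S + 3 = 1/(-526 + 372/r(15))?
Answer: 20926741256497/447100392 ≈ 46805.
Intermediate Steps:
r(W) = 4 - W
j(F) = 1
S = -18485/6158 (S = -3 + 1/(-526 + 372/(4 - 1*15)) = -3 + 1/(-526 + 372/(4 - 15)) = -3 + 1/(-526 + 372/(-11)) = -3 + 1/(-526 + 372*(-1/11)) = -3 + 1/(-526 - 372/11) = -3 + 1/(-6158/11) = -3 - 11/6158 = -18485/6158 ≈ -3.0018)
T(N) = -18485/6158
-140500/T(-476) + j(-585)/u = -140500/(-18485/6158) + 1/120936 = -140500*(-6158/18485) + 1*(1/120936) = 173039800/3697 + 1/120936 = 20926741256497/447100392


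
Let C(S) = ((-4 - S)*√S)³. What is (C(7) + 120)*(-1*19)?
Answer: -2280 + 177023*√7 ≈ 4.6608e+5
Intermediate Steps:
C(S) = S^(3/2)*(-4 - S)³ (C(S) = (√S*(-4 - S))³ = S^(3/2)*(-4 - S)³)
(C(7) + 120)*(-1*19) = (-7^(3/2)*(4 + 7)³ + 120)*(-1*19) = (-1*7*√7*11³ + 120)*(-19) = (-1*7*√7*1331 + 120)*(-19) = (-9317*√7 + 120)*(-19) = (120 - 9317*√7)*(-19) = -2280 + 177023*√7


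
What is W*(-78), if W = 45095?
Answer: -3517410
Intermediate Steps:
W*(-78) = 45095*(-78) = -3517410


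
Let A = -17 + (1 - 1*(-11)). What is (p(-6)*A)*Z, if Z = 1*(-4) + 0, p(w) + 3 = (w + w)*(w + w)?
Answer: 2820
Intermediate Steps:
p(w) = -3 + 4*w² (p(w) = -3 + (w + w)*(w + w) = -3 + (2*w)*(2*w) = -3 + 4*w²)
A = -5 (A = -17 + (1 + 11) = -17 + 12 = -5)
Z = -4 (Z = -4 + 0 = -4)
(p(-6)*A)*Z = ((-3 + 4*(-6)²)*(-5))*(-4) = ((-3 + 4*36)*(-5))*(-4) = ((-3 + 144)*(-5))*(-4) = (141*(-5))*(-4) = -705*(-4) = 2820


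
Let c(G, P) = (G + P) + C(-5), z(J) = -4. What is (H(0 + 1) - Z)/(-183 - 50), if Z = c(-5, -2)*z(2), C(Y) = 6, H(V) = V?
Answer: 3/233 ≈ 0.012876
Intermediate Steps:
c(G, P) = 6 + G + P (c(G, P) = (G + P) + 6 = 6 + G + P)
Z = 4 (Z = (6 - 5 - 2)*(-4) = -1*(-4) = 4)
(H(0 + 1) - Z)/(-183 - 50) = ((0 + 1) - 1*4)/(-183 - 50) = (1 - 4)/(-233) = -1/233*(-3) = 3/233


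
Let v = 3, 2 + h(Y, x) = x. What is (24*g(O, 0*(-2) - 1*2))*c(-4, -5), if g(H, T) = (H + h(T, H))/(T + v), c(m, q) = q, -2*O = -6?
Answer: -480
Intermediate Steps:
h(Y, x) = -2 + x
O = 3 (O = -½*(-6) = 3)
g(H, T) = (-2 + 2*H)/(3 + T) (g(H, T) = (H + (-2 + H))/(T + 3) = (-2 + 2*H)/(3 + T))
(24*g(O, 0*(-2) - 1*2))*c(-4, -5) = (24*(2*(-1 + 3)/(3 + (0*(-2) - 1*2))))*(-5) = (24*(2*2/(3 + (0 - 2))))*(-5) = (24*(2*2/(3 - 2)))*(-5) = (24*(2*2/1))*(-5) = (24*(2*1*2))*(-5) = (24*4)*(-5) = 96*(-5) = -480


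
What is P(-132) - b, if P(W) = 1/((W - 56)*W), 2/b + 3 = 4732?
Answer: -44903/117354864 ≈ -0.00038263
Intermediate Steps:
b = 2/4729 (b = 2/(-3 + 4732) = 2/4729 ≈ 0.00042292)
P(W) = 1/(W*(-56 + W)) (P(W) = 1/((-56 + W)*W) = 1/(W*(-56 + W)))
P(-132) - b = 1/((-132)*(-56 - 132)) - 1*2/4729 = -1/132/(-188) - 2/4729 = -1/132*(-1/188) - 2/4729 = 1/24816 - 2/4729 = -44903/117354864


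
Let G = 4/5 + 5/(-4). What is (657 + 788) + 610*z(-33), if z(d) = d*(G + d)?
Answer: 1349587/2 ≈ 6.7479e+5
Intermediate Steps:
G = -9/20 (G = 4*(1/5) + 5*(-1/4) = 4/5 - 5/4 = -9/20 ≈ -0.45000)
z(d) = d*(-9/20 + d)
(657 + 788) + 610*z(-33) = (657 + 788) + 610*((1/20)*(-33)*(-9 + 20*(-33))) = 1445 + 610*((1/20)*(-33)*(-9 - 660)) = 1445 + 610*((1/20)*(-33)*(-669)) = 1445 + 610*(22077/20) = 1445 + 1346697/2 = 1349587/2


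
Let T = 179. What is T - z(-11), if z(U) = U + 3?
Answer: 187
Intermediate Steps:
z(U) = 3 + U
T - z(-11) = 179 - (3 - 11) = 179 - 1*(-8) = 179 + 8 = 187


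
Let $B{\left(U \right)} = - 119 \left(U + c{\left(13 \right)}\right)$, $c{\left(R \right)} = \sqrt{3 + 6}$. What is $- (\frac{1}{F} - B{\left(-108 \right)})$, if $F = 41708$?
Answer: $\frac{521141459}{41708} \approx 12495.0$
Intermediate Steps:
$c{\left(R \right)} = 3$ ($c{\left(R \right)} = \sqrt{9} = 3$)
$B{\left(U \right)} = -357 - 119 U$ ($B{\left(U \right)} = - 119 \left(U + 3\right) = - 119 \left(3 + U\right) = -357 - 119 U$)
$- (\frac{1}{F} - B{\left(-108 \right)}) = - (\frac{1}{41708} - \left(-357 - -12852\right)) = - (\frac{1}{41708} - \left(-357 + 12852\right)) = - (\frac{1}{41708} - 12495) = \left(-1\right) \left(- \frac{521141459}{41708}\right) = \frac{521141459}{41708}$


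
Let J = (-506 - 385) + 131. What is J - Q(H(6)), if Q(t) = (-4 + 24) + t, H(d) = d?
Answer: -786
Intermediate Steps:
Q(t) = 20 + t
J = -760 (J = -891 + 131 = -760)
J - Q(H(6)) = -760 - (20 + 6) = -760 - 1*26 = -760 - 26 = -786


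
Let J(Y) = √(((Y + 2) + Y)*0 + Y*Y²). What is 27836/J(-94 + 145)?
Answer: 27836*√51/2601 ≈ 76.428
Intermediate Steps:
J(Y) = √(Y³) (J(Y) = √(((2 + Y) + Y)*0 + Y³) = √((2 + 2*Y)*0 + Y³) = √(0 + Y³) = √(Y³))
27836/J(-94 + 145) = 27836/(√((-94 + 145)³)) = 27836/(√(51³)) = 27836/(√132651) = 27836/((51*√51)) = 27836*(√51/2601) = 27836*√51/2601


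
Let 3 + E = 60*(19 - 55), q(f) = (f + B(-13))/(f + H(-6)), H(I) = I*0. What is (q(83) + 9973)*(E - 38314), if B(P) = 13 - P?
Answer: -33509613036/83 ≈ -4.0373e+8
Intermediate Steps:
H(I) = 0
q(f) = (26 + f)/f (q(f) = (f + (13 - 1*(-13)))/(f + 0) = (f + (13 + 13))/f = (f + 26)/f = (26 + f)/f)
E = -2163 (E = -3 + 60*(19 - 55) = -3 + 60*(-36) = -3 - 2160 = -2163)
(q(83) + 9973)*(E - 38314) = ((26 + 83)/83 + 9973)*(-2163 - 38314) = ((1/83)*109 + 9973)*(-40477) = (109/83 + 9973)*(-40477) = (827868/83)*(-40477) = -33509613036/83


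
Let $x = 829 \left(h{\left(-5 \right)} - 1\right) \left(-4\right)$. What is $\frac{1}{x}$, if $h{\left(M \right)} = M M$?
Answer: $- \frac{1}{79584} \approx -1.2565 \cdot 10^{-5}$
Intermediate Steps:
$h{\left(M \right)} = M^{2}$
$x = -79584$ ($x = 829 \left(\left(-5\right)^{2} - 1\right) \left(-4\right) = 829 \left(25 - 1\right) \left(-4\right) = 829 \cdot 24 \left(-4\right) = 829 \left(-96\right) = -79584$)
$\frac{1}{x} = \frac{1}{-79584} = - \frac{1}{79584}$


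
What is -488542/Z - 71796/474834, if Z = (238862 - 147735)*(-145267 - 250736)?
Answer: -431773178623708/2855854697686959 ≈ -0.15119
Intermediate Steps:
Z = -36086565381 (Z = 91127*(-396003) = -36086565381)
-488542/Z - 71796/474834 = -488542/(-36086565381) - 71796/474834 = -488542*(-1/36086565381) - 71796*1/474834 = 488542/36086565381 - 11966/79139 = -431773178623708/2855854697686959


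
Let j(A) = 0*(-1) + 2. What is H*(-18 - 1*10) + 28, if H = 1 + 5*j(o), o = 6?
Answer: -280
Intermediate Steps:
j(A) = 2 (j(A) = 0 + 2 = 2)
H = 11 (H = 1 + 5*2 = 1 + 10 = 11)
H*(-18 - 1*10) + 28 = 11*(-18 - 1*10) + 28 = 11*(-18 - 10) + 28 = 11*(-28) + 28 = -308 + 28 = -280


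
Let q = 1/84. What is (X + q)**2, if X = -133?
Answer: 124791241/7056 ≈ 17686.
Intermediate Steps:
q = 1/84 ≈ 0.011905
(X + q)**2 = (-133 + 1/84)**2 = (-11171/84)**2 = 124791241/7056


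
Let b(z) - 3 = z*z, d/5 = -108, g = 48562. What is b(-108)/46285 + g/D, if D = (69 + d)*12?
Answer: -1090875143/130801410 ≈ -8.3399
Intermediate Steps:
d = -540 (d = 5*(-108) = -540)
b(z) = 3 + z² (b(z) = 3 + z*z = 3 + z²)
D = -5652 (D = (69 - 540)*12 = -471*12 = -5652)
b(-108)/46285 + g/D = (3 + (-108)²)/46285 + 48562/(-5652) = (3 + 11664)*(1/46285) + 48562*(-1/5652) = 11667*(1/46285) - 24281/2826 = 11667/46285 - 24281/2826 = -1090875143/130801410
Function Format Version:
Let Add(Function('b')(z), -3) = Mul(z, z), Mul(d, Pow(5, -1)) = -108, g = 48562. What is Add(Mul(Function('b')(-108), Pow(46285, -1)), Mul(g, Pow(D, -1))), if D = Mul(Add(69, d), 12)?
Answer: Rational(-1090875143, 130801410) ≈ -8.3399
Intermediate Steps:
d = -540 (d = Mul(5, -108) = -540)
Function('b')(z) = Add(3, Pow(z, 2)) (Function('b')(z) = Add(3, Mul(z, z)) = Add(3, Pow(z, 2)))
D = -5652 (D = Mul(Add(69, -540), 12) = Mul(-471, 12) = -5652)
Add(Mul(Function('b')(-108), Pow(46285, -1)), Mul(g, Pow(D, -1))) = Add(Mul(Add(3, Pow(-108, 2)), Pow(46285, -1)), Mul(48562, Pow(-5652, -1))) = Add(Mul(Add(3, 11664), Rational(1, 46285)), Mul(48562, Rational(-1, 5652))) = Add(Mul(11667, Rational(1, 46285)), Rational(-24281, 2826)) = Add(Rational(11667, 46285), Rational(-24281, 2826)) = Rational(-1090875143, 130801410)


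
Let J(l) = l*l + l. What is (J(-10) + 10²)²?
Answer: 36100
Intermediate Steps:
J(l) = l + l² (J(l) = l² + l = l + l²)
(J(-10) + 10²)² = (-10*(1 - 10) + 10²)² = (-10*(-9) + 100)² = (90 + 100)² = 190² = 36100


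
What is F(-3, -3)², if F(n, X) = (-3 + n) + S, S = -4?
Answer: 100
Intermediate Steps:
F(n, X) = -7 + n (F(n, X) = (-3 + n) - 4 = -7 + n)
F(-3, -3)² = (-7 - 3)² = (-10)² = 100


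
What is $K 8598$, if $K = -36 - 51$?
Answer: $-748026$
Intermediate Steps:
$K = -87$
$K 8598 = \left(-87\right) 8598 = -748026$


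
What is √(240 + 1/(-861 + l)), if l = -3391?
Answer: √1084769177/2126 ≈ 15.492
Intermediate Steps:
√(240 + 1/(-861 + l)) = √(240 + 1/(-861 - 3391)) = √(240 + 1/(-4252)) = √(240 - 1/4252) = √(1020479/4252) = √1084769177/2126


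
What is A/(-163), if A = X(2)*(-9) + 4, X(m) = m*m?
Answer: 32/163 ≈ 0.19632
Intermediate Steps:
X(m) = m²
A = -32 (A = 2²*(-9) + 4 = 4*(-9) + 4 = -36 + 4 = -32)
A/(-163) = -32/(-163) = -32*(-1/163) = 32/163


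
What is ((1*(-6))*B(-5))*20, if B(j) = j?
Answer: 600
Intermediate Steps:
((1*(-6))*B(-5))*20 = ((1*(-6))*(-5))*20 = -6*(-5)*20 = 30*20 = 600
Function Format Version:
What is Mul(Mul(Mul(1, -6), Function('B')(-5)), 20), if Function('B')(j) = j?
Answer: 600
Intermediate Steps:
Mul(Mul(Mul(1, -6), Function('B')(-5)), 20) = Mul(Mul(Mul(1, -6), -5), 20) = Mul(Mul(-6, -5), 20) = Mul(30, 20) = 600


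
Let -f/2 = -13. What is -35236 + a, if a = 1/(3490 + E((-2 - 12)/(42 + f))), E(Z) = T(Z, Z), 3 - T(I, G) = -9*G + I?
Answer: -2091362291/59353 ≈ -35236.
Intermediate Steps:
f = 26 (f = -2*(-13) = 26)
T(I, G) = 3 - I + 9*G (T(I, G) = 3 - (-9*G + I) = 3 - (I - 9*G) = 3 + (-I + 9*G) = 3 - I + 9*G)
E(Z) = 3 + 8*Z (E(Z) = 3 - Z + 9*Z = 3 + 8*Z)
a = 17/59353 (a = 1/(3490 + (3 + 8*((-2 - 12)/(42 + 26)))) = 1/(3490 + (3 + 8*(-14/68))) = 1/(3490 + (3 + 8*(-14*1/68))) = 1/(3490 + (3 + 8*(-7/34))) = 1/(3490 + (3 - 28/17)) = 1/(3490 + 23/17) = 1/(59353/17) = 17/59353 ≈ 0.00028642)
-35236 + a = -35236 + 17/59353 = -2091362291/59353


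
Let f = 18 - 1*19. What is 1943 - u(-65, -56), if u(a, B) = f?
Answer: 1944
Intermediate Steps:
f = -1 (f = 18 - 19 = -1)
u(a, B) = -1
1943 - u(-65, -56) = 1943 - 1*(-1) = 1943 + 1 = 1944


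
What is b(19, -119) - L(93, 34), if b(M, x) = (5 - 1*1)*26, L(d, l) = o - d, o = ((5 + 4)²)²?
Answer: -6364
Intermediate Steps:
o = 6561 (o = (9²)² = 81² = 6561)
L(d, l) = 6561 - d
b(M, x) = 104 (b(M, x) = (5 - 1)*26 = 4*26 = 104)
b(19, -119) - L(93, 34) = 104 - (6561 - 1*93) = 104 - (6561 - 93) = 104 - 1*6468 = 104 - 6468 = -6364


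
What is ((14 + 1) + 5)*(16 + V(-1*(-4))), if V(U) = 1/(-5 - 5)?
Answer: 318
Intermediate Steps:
V(U) = -1/10 (V(U) = 1/(-10) = -1/10)
((14 + 1) + 5)*(16 + V(-1*(-4))) = ((14 + 1) + 5)*(16 - 1/10) = (15 + 5)*(159/10) = 20*(159/10) = 318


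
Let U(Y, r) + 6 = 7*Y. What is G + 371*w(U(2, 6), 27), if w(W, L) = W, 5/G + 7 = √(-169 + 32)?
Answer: 552013/186 - 5*I*√137/186 ≈ 2967.8 - 0.31464*I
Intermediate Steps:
U(Y, r) = -6 + 7*Y
G = 5/(-7 + I*√137) (G = 5/(-7 + √(-169 + 32)) = 5/(-7 + √(-137)) = 5/(-7 + I*√137) ≈ -0.18817 - 0.31464*I)
G + 371*w(U(2, 6), 27) = (-35/186 - 5*I*√137/186) + 371*(-6 + 7*2) = (-35/186 - 5*I*√137/186) + 371*(-6 + 14) = (-35/186 - 5*I*√137/186) + 371*8 = (-35/186 - 5*I*√137/186) + 2968 = 552013/186 - 5*I*√137/186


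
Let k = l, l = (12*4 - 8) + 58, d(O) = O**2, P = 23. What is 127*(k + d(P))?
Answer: 79629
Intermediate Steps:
l = 98 (l = (48 - 8) + 58 = 40 + 58 = 98)
k = 98
127*(k + d(P)) = 127*(98 + 23**2) = 127*(98 + 529) = 127*627 = 79629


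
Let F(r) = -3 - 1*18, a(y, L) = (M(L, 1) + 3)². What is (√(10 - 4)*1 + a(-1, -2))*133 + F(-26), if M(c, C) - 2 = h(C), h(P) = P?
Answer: 4767 + 133*√6 ≈ 5092.8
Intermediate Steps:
M(c, C) = 2 + C
a(y, L) = 36 (a(y, L) = ((2 + 1) + 3)² = (3 + 3)² = 6² = 36)
F(r) = -21 (F(r) = -3 - 18 = -21)
(√(10 - 4)*1 + a(-1, -2))*133 + F(-26) = (√(10 - 4)*1 + 36)*133 - 21 = (√6*1 + 36)*133 - 21 = (√6 + 36)*133 - 21 = (36 + √6)*133 - 21 = (4788 + 133*√6) - 21 = 4767 + 133*√6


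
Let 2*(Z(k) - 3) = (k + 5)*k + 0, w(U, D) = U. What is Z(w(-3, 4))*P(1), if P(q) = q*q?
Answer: 0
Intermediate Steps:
P(q) = q**2
Z(k) = 3 + k*(5 + k)/2 (Z(k) = 3 + ((k + 5)*k + 0)/2 = 3 + ((5 + k)*k + 0)/2 = 3 + (k*(5 + k) + 0)/2 = 3 + (k*(5 + k))/2 = 3 + k*(5 + k)/2)
Z(w(-3, 4))*P(1) = (3 + (1/2)*(-3)**2 + (5/2)*(-3))*1**2 = (3 + (1/2)*9 - 15/2)*1 = (3 + 9/2 - 15/2)*1 = 0*1 = 0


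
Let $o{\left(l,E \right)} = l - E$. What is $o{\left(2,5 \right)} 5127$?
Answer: $-15381$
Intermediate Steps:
$o{\left(2,5 \right)} 5127 = \left(2 - 5\right) 5127 = \left(-3\right) 5127 = -15381$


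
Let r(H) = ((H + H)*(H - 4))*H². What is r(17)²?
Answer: 16316996644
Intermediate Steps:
r(H) = 2*H³*(-4 + H) (r(H) = ((2*H)*(-4 + H))*H² = (2*H*(-4 + H))*H² = 2*H³*(-4 + H))
r(17)² = (2*17³*(-4 + 17))² = (2*4913*13)² = 127738² = 16316996644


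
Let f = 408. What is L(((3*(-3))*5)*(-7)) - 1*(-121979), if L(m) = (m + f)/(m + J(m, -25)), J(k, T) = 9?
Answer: 13173973/108 ≈ 1.2198e+5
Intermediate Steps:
L(m) = (408 + m)/(9 + m) (L(m) = (m + 408)/(m + 9) = (408 + m)/(9 + m))
L(((3*(-3))*5)*(-7)) - 1*(-121979) = (408 + ((3*(-3))*5)*(-7))/(9 + ((3*(-3))*5)*(-7)) - 1*(-121979) = (408 - 9*5*(-7))/(9 - 9*5*(-7)) + 121979 = (408 - 45*(-7))/(9 - 45*(-7)) + 121979 = (408 + 315)/(9 + 315) + 121979 = 723/324 + 121979 = (1/324)*723 + 121979 = 241/108 + 121979 = 13173973/108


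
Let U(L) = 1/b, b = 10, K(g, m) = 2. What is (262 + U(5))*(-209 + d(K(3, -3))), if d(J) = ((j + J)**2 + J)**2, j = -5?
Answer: -115324/5 ≈ -23065.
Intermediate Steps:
d(J) = (J + (-5 + J)**2)**2 (d(J) = ((-5 + J)**2 + J)**2 = (J + (-5 + J)**2)**2)
U(L) = 1/10
(262 + U(5))*(-209 + d(K(3, -3))) = (262 + 1/10)*(-209 + (2 + (-5 + 2)**2)**2) = 2621*(-209 + (2 + (-3)**2)**2)/10 = 2621*(-209 + (2 + 9)**2)/10 = 2621*(-209 + 11**2)/10 = 2621*(-209 + 121)/10 = (2621/10)*(-88) = -115324/5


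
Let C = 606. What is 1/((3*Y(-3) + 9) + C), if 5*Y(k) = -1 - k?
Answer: 5/3081 ≈ 0.0016229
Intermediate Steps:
Y(k) = -⅕ - k/5 (Y(k) = (-1 - k)/5 = -⅕ - k/5)
1/((3*Y(-3) + 9) + C) = 1/((3*(-⅕ - ⅕*(-3)) + 9) + 606) = 1/((3*(-⅕ + ⅗) + 9) + 606) = 1/((3*(⅖) + 9) + 606) = 1/((6/5 + 9) + 606) = 1/(51/5 + 606) = 1/(3081/5) = 5/3081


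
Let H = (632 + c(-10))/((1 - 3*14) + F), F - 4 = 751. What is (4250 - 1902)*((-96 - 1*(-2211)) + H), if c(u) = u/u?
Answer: 591204094/119 ≈ 4.9681e+6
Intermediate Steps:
F = 755 (F = 4 + 751 = 755)
c(u) = 1
H = 211/238 (H = (632 + 1)/((1 - 3*14) + 755) = 633/((1 - 42) + 755) = 633/(-41 + 755) = 633/714 = 633*(1/714) = 211/238 ≈ 0.88655)
(4250 - 1902)*((-96 - 1*(-2211)) + H) = (4250 - 1902)*((-96 - 1*(-2211)) + 211/238) = 2348*((-96 + 2211) + 211/238) = 2348*(2115 + 211/238) = 2348*(503581/238) = 591204094/119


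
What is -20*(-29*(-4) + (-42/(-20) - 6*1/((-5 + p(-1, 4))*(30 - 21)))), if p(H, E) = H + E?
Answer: -7106/3 ≈ -2368.7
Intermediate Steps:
p(H, E) = E + H
-20*(-29*(-4) + (-42/(-20) - 6*1/((-5 + p(-1, 4))*(30 - 21)))) = -20*(-29*(-4) + (-42/(-20) - 6*1/((-5 + (4 - 1))*(30 - 21)))) = -20*(116 + (-42*(-1/20) - 6*1/(9*(-5 + 3)))) = -20*(116 + (21/10 - 6/((-2*9)))) = -20*(116 + (21/10 - 6/(-18))) = -20*(116 + (21/10 - 6*(-1/18))) = -20*(116 + (21/10 + ⅓)) = -20*(116 + 73/30) = -20*3553/30 = -7106/3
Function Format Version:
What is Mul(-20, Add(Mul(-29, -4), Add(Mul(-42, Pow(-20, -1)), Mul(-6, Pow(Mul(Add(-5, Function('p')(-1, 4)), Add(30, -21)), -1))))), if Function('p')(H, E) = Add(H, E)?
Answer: Rational(-7106, 3) ≈ -2368.7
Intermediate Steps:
Function('p')(H, E) = Add(E, H)
Mul(-20, Add(Mul(-29, -4), Add(Mul(-42, Pow(-20, -1)), Mul(-6, Pow(Mul(Add(-5, Function('p')(-1, 4)), Add(30, -21)), -1))))) = Mul(-20, Add(Mul(-29, -4), Add(Mul(-42, Pow(-20, -1)), Mul(-6, Pow(Mul(Add(-5, Add(4, -1)), Add(30, -21)), -1))))) = Mul(-20, Add(116, Add(Mul(-42, Rational(-1, 20)), Mul(-6, Pow(Mul(Add(-5, 3), 9), -1))))) = Mul(-20, Add(116, Add(Rational(21, 10), Mul(-6, Pow(Mul(-2, 9), -1))))) = Mul(-20, Add(116, Add(Rational(21, 10), Mul(-6, Pow(-18, -1))))) = Mul(-20, Add(116, Add(Rational(21, 10), Mul(-6, Rational(-1, 18))))) = Mul(-20, Add(116, Add(Rational(21, 10), Rational(1, 3)))) = Mul(-20, Add(116, Rational(73, 30))) = Mul(-20, Rational(3553, 30)) = Rational(-7106, 3)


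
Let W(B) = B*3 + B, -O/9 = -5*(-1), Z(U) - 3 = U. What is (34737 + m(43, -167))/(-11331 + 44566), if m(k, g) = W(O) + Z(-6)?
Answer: 34554/33235 ≈ 1.0397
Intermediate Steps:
Z(U) = 3 + U
O = -45 (O = -(-45)*(-1) = -9*5 = -45)
W(B) = 4*B (W(B) = 3*B + B = 4*B)
m(k, g) = -183 (m(k, g) = 4*(-45) + (3 - 6) = -180 - 3 = -183)
(34737 + m(43, -167))/(-11331 + 44566) = (34737 - 183)/(-11331 + 44566) = 34554/33235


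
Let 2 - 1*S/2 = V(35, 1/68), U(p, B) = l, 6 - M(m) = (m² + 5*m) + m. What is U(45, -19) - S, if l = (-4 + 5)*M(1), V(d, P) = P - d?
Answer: -2549/34 ≈ -74.971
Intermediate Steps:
M(m) = 6 - m² - 6*m (M(m) = 6 - ((m² + 5*m) + m) = 6 - (m² + 6*m) = 6 + (-m² - 6*m) = 6 - m² - 6*m)
l = -1 (l = (-4 + 5)*(6 - 1*1² - 6*1) = 1*(6 - 1*1 - 6) = 1*(6 - 1 - 6) = 1*(-1) = -1)
U(p, B) = -1
S = 2515/34 (S = 4 - 2*(1/68 - 1*35) = 4 - 2*(1/68 - 35) = 4 - 2*(-2379/68) = 4 + 2379/34 = 2515/34 ≈ 73.971)
U(45, -19) - S = -1 - 1*2515/34 = -1 - 2515/34 = -2549/34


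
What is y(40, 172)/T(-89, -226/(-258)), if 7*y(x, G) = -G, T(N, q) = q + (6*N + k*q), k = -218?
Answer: 22188/653849 ≈ 0.033934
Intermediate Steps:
T(N, q) = -217*q + 6*N (T(N, q) = q + (6*N - 218*q) = q + (-218*q + 6*N) = -217*q + 6*N)
y(x, G) = -G/7 (y(x, G) = (-G)/7 = -G/7)
y(40, 172)/T(-89, -226/(-258)) = (-⅐*172)/(-(-49042)/(-258) + 6*(-89)) = -172/(7*(-(-49042)*(-1)/258 - 534)) = -172/(7*(-217*113/129 - 534)) = -172/(7*(-24521/129 - 534)) = -172/(7*(-93407/129)) = -172/7*(-129/93407) = 22188/653849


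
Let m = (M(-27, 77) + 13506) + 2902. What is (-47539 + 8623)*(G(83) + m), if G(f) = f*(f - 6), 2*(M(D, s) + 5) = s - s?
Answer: -887051304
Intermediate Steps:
M(D, s) = -5 (M(D, s) = -5 + (s - s)/2 = -5 + (½)*0 = -5 + 0 = -5)
G(f) = f*(-6 + f)
m = 16403 (m = (-5 + 13506) + 2902 = 13501 + 2902 = 16403)
(-47539 + 8623)*(G(83) + m) = (-47539 + 8623)*(83*(-6 + 83) + 16403) = -38916*(83*77 + 16403) = -38916*(6391 + 16403) = -38916*22794 = -887051304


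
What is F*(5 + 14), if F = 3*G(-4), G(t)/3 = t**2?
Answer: 2736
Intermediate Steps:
G(t) = 3*t**2
F = 144 (F = 3*(3*(-4)**2) = 3*(3*16) = 3*48 = 144)
F*(5 + 14) = 144*(5 + 14) = 144*19 = 2736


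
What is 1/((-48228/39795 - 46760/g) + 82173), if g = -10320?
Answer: 3422370/281237769187 ≈ 1.2169e-5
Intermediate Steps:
1/((-48228/39795 - 46760/g) + 82173) = 1/((-48228/39795 - 46760/(-10320)) + 82173) = 1/((-48228*1/39795 - 46760*(-1/10320)) + 82173) = 1/((-16076/13265 + 1169/258) + 82173) = 1/(11359177/3422370 + 82173) = 1/(281237769187/3422370) = 3422370/281237769187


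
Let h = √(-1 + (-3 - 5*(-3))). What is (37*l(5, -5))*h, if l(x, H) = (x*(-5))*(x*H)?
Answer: 23125*√11 ≈ 76697.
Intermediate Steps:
l(x, H) = -5*H*x² (l(x, H) = (-5*x)*(H*x) = -5*H*x²)
h = √11 (h = √(-1 + (-3 + 15)) = √(-1 + 12) = √11 ≈ 3.3166)
(37*l(5, -5))*h = (37*(-5*(-5)*5²))*√11 = (37*(-5*(-5)*25))*√11 = (37*625)*√11 = 23125*√11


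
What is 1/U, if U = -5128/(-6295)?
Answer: 6295/5128 ≈ 1.2276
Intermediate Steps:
U = 5128/6295 (U = -5128*(-1/6295) = 5128/6295 ≈ 0.81462)
1/U = 1/(5128/6295) = 6295/5128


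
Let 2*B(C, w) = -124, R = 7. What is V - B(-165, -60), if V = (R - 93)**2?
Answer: 7458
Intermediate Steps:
B(C, w) = -62 (B(C, w) = (1/2)*(-124) = -62)
V = 7396 (V = (7 - 93)**2 = (-86)**2 = 7396)
V - B(-165, -60) = 7396 - 1*(-62) = 7396 + 62 = 7458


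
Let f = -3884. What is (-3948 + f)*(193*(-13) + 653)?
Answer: 14536192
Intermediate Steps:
(-3948 + f)*(193*(-13) + 653) = (-3948 - 3884)*(193*(-13) + 653) = -7832*(-2509 + 653) = -7832*(-1856) = 14536192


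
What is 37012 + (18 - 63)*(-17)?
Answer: 37777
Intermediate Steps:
37012 + (18 - 63)*(-17) = 37012 - 45*(-17) = 37012 + 765 = 37777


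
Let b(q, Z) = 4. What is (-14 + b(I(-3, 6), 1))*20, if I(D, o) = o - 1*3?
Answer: -200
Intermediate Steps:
I(D, o) = -3 + o (I(D, o) = o - 3 = -3 + o)
(-14 + b(I(-3, 6), 1))*20 = (-14 + 4)*20 = -10*20 = -200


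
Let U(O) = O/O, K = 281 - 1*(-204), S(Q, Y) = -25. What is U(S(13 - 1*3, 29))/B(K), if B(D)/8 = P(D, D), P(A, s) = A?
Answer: 1/3880 ≈ 0.00025773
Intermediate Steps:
K = 485 (K = 281 + 204 = 485)
U(O) = 1
B(D) = 8*D
U(S(13 - 1*3, 29))/B(K) = 1/(8*485) = 1/3880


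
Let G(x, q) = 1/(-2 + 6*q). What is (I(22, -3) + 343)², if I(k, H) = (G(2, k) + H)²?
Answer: 35378953816441/285610000 ≈ 1.2387e+5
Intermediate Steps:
I(k, H) = (H + 1/(2*(-1 + 3*k)))² (I(k, H) = (1/(2*(-1 + 3*k)) + H)² = (H + 1/(2*(-1 + 3*k)))²)
(I(22, -3) + 343)² = ((-3 + 1/(2*(-1 + 3*22)))² + 343)² = ((-3 + 1/(2*(-1 + 66)))² + 343)² = ((-3 + (½)/65)² + 343)² = ((-3 + (½)*(1/65))² + 343)² = ((-3 + 1/130)² + 343)² = ((-389/130)² + 343)² = (151321/16900 + 343)² = (5948021/16900)² = 35378953816441/285610000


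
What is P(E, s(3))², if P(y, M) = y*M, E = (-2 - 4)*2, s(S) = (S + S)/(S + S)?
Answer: 144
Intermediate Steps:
s(S) = 1 (s(S) = (2*S)/((2*S)) = (2*S)*(1/(2*S)) = 1)
E = -12 (E = -6*2 = -12)
P(y, M) = M*y
P(E, s(3))² = (1*(-12))² = (-12)² = 144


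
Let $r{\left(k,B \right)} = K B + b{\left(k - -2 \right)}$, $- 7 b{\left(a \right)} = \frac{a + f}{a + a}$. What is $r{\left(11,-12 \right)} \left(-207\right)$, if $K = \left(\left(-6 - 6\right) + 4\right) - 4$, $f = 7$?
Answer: $- \frac{2710458}{91} \approx -29785.0$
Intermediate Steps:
$K = -12$ ($K = \left(-12 + 4\right) - 4 = -8 - 4 = -12$)
$b{\left(a \right)} = - \frac{7 + a}{14 a}$ ($b{\left(a \right)} = - \frac{\left(a + 7\right) \frac{1}{a + a}}{7} = - \frac{\left(7 + a\right) \frac{1}{2 a}}{7} = - \frac{\frac{1}{2} \frac{1}{a} \left(7 + a\right)}{7} = - \frac{7 + a}{14 a}$)
$r{\left(k,B \right)} = - 12 B + \frac{-9 - k}{14 \left(2 + k\right)}$ ($r{\left(k,B \right)} = - 12 B + \frac{-7 - \left(k - -2\right)}{14 \left(k - -2\right)} = - 12 B + \frac{-7 - \left(k + 2\right)}{14 \left(k + 2\right)} = - 12 B + \frac{-7 - \left(2 + k\right)}{14 \left(2 + k\right)} = - 12 B + \frac{-9 - k}{14 \left(2 + k\right)}$)
$r{\left(11,-12 \right)} \left(-207\right) = \frac{-9 - 11 - - 2016 \left(2 + 11\right)}{14 \left(2 + 11\right)} \left(-207\right) = \frac{-9 - 11 - \left(-2016\right) 13}{14 \cdot 13} \left(-207\right) = \frac{1}{14} \cdot \frac{1}{13} \left(-9 - 11 + 26208\right) \left(-207\right) = \frac{1}{14} \cdot \frac{1}{13} \cdot 26188 \left(-207\right) = \frac{13094}{91} \left(-207\right) = - \frac{2710458}{91}$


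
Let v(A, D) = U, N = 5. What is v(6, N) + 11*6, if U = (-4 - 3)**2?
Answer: 115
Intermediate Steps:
U = 49 (U = (-7)**2 = 49)
v(A, D) = 49
v(6, N) + 11*6 = 49 + 11*6 = 49 + 66 = 115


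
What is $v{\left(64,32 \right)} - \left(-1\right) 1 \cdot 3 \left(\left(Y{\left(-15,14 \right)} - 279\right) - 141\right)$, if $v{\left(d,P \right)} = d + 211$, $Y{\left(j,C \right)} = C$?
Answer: $-943$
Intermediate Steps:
$v{\left(d,P \right)} = 211 + d$
$v{\left(64,32 \right)} - \left(-1\right) 1 \cdot 3 \left(\left(Y{\left(-15,14 \right)} - 279\right) - 141\right) = \left(211 + 64\right) - \left(-1\right) 1 \cdot 3 \left(\left(14 - 279\right) - 141\right) = 275 - \left(-1\right) 3 \left(-265 - 141\right) = 275 - \left(-3\right) \left(-406\right) = 275 - 1218 = -943$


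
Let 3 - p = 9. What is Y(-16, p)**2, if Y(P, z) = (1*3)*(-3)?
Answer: 81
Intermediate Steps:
p = -6 (p = 3 - 1*9 = 3 - 9 = -6)
Y(P, z) = -9 (Y(P, z) = 3*(-3) = -9)
Y(-16, p)**2 = (-9)**2 = 81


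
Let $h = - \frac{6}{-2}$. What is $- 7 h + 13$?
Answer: $-8$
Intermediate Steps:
$h = 3$ ($h = \left(-6\right) \left(- \frac{1}{2}\right) = 3$)
$- 7 h + 13 = \left(-7\right) 3 + 13 = -21 + 13 = -8$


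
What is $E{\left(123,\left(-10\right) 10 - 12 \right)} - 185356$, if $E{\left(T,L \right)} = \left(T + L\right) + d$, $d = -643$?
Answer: $-185988$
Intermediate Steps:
$E{\left(T,L \right)} = -643 + L + T$ ($E{\left(T,L \right)} = \left(T + L\right) - 643 = \left(L + T\right) - 643 = -643 + L + T$)
$E{\left(123,\left(-10\right) 10 - 12 \right)} - 185356 = \left(-643 - 112 + 123\right) - 185356 = -632 - 185356 = -185988$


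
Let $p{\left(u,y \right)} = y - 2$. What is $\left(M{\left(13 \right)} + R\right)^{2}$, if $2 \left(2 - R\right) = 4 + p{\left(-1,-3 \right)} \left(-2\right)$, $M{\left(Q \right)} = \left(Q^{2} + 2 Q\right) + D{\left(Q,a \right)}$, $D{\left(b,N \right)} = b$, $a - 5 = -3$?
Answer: $41209$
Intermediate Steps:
$a = 2$ ($a = 5 - 3 = 2$)
$p{\left(u,y \right)} = -2 + y$
$M{\left(Q \right)} = Q^{2} + 3 Q$ ($M{\left(Q \right)} = \left(Q^{2} + 2 Q\right) + Q = Q^{2} + 3 Q$)
$R = -5$ ($R = 2 - \frac{4 + \left(-2 - 3\right) \left(-2\right)}{2} = 2 - \frac{4 - -10}{2} = 2 - \frac{4 + 10}{2} = 2 - 7 = -5$)
$\left(M{\left(13 \right)} + R\right)^{2} = \left(13 \left(3 + 13\right) - 5\right)^{2} = \left(13 \cdot 16 - 5\right)^{2} = \left(208 - 5\right)^{2} = 203^{2} = 41209$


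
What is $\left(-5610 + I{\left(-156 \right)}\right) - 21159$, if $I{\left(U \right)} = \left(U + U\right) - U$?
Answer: $-26925$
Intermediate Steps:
$I{\left(U \right)} = U$ ($I{\left(U \right)} = 2 U - U = U$)
$\left(-5610 + I{\left(-156 \right)}\right) - 21159 = \left(-5610 - 156\right) - 21159 = -5766 - 21159 = -26925$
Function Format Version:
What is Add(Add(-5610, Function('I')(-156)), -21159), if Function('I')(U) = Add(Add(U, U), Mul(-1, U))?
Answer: -26925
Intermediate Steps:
Function('I')(U) = U (Function('I')(U) = Add(Mul(2, U), Mul(-1, U)) = U)
Add(Add(-5610, Function('I')(-156)), -21159) = Add(Add(-5610, -156), -21159) = Add(-5766, -21159) = -26925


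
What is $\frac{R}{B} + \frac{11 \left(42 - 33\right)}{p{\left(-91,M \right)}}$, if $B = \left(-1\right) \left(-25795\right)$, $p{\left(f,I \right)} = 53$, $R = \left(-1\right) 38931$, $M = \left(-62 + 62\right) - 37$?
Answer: $\frac{490362}{1367135} \approx 0.35868$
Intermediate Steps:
$M = -37$ ($M = 0 - 37 = -37$)
$R = -38931$
$B = 25795$
$\frac{R}{B} + \frac{11 \left(42 - 33\right)}{p{\left(-91,M \right)}} = - \frac{38931}{25795} + \frac{11 \left(42 - 33\right)}{53} = \left(-38931\right) \frac{1}{25795} + 11 \cdot 9 \cdot \frac{1}{53} = - \frac{38931}{25795} + 99 \cdot \frac{1}{53} = - \frac{38931}{25795} + \frac{99}{53} = \frac{490362}{1367135}$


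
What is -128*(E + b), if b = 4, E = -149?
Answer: 18560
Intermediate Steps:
-128*(E + b) = -128*(-149 + 4) = -128*(-145) = 18560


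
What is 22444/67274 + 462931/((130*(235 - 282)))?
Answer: -15503043627/205522070 ≈ -75.432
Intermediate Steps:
22444/67274 + 462931/((130*(235 - 282))) = 22444*(1/67274) + 462931/((130*(-47))) = 11222/33637 + 462931/(-6110) = 11222/33637 + 462931*(-1/6110) = 11222/33637 - 462931/6110 = -15503043627/205522070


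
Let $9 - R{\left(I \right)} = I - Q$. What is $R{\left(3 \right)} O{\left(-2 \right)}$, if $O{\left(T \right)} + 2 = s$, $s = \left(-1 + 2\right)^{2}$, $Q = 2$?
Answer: $-8$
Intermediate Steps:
$R{\left(I \right)} = 11 - I$ ($R{\left(I \right)} = 9 - \left(I - 2\right) = 9 - \left(-2 + I\right) = 11 - I$)
$s = 1$ ($s = 1^{2} = 1$)
$O{\left(T \right)} = -1$ ($O{\left(T \right)} = -2 + 1 = -1$)
$R{\left(3 \right)} O{\left(-2 \right)} = \left(11 - 3\right) \left(-1\right) = 8 \left(-1\right) = -8$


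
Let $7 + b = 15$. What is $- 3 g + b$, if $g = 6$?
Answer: $-10$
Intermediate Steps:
$b = 8$ ($b = -7 + 15 = 8$)
$- 3 g + b = \left(-3\right) 6 + 8 = -18 + 8 = -10$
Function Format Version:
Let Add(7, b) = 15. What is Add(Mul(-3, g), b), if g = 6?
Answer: -10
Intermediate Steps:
b = 8 (b = Add(-7, 15) = 8)
Add(Mul(-3, g), b) = Add(Mul(-3, 6), 8) = Add(-18, 8) = -10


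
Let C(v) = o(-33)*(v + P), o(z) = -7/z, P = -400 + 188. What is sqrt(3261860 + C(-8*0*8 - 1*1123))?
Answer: sqrt(394650795)/11 ≈ 1806.0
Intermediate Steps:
P = -212
C(v) = -1484/33 + 7*v/33 (C(v) = (-7/(-33))*(v - 212) = (-7*(-1/33))*(-212 + v) = 7*(-212 + v)/33 = -1484/33 + 7*v/33)
sqrt(3261860 + C(-8*0*8 - 1*1123)) = sqrt(3261860 + (-1484/33 + 7*(-8*0*8 - 1*1123)/33)) = sqrt(3261860 + (-1484/33 + 7*(0*8 - 1123)/33)) = sqrt(3261860 + (-1484/33 + 7*(0 - 1123)/33)) = sqrt(3261860 + (-1484/33 + (7/33)*(-1123))) = sqrt(3261860 + (-1484/33 - 7861/33)) = sqrt(3261860 - 3115/11) = sqrt(35877345/11) = sqrt(394650795)/11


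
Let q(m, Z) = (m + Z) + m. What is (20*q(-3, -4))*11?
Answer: -2200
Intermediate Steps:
q(m, Z) = Z + 2*m (q(m, Z) = (Z + m) + m = Z + 2*m)
(20*q(-3, -4))*11 = (20*(-4 + 2*(-3)))*11 = (20*(-4 - 6))*11 = (20*(-10))*11 = -200*11 = -2200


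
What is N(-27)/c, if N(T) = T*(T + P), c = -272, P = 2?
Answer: -675/272 ≈ -2.4816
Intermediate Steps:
N(T) = T*(2 + T) (N(T) = T*(T + 2) = T*(2 + T))
N(-27)/c = -27*(2 - 27)/(-272) = -27*(-25)*(-1/272) = 675*(-1/272) = -675/272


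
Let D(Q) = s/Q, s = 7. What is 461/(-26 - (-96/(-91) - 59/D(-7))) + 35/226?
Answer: -9206841/1769806 ≈ -5.2022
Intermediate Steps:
D(Q) = 7/Q
461/(-26 - (-96/(-91) - 59/D(-7))) + 35/226 = 461/(-26 - (-96/(-91) - 59/(7/(-7)))) + 35/226 = 461/(-26 - (-96*(-1/91) - 59/(7*(-⅐)))) + 35*(1/226) = 461/(-26 - (96/91 - 59/(-1))) + 35/226 = 461/(-26 - (96/91 - 59*(-1))) + 35/226 = 461/(-26 - (96/91 + 59)) + 35/226 = 461/(-26 - 1*5465/91) + 35/226 = 461/(-26 - 5465/91) + 35/226 = 461/(-7831/91) + 35/226 = 461*(-91/7831) + 35/226 = -41951/7831 + 35/226 = -9206841/1769806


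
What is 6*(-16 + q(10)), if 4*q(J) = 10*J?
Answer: 54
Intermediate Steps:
q(J) = 5*J/2 (q(J) = (10*J)/4 = 5*J/2)
6*(-16 + q(10)) = 6*(-16 + (5/2)*10) = 6*(-16 + 25) = 6*9 = 54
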